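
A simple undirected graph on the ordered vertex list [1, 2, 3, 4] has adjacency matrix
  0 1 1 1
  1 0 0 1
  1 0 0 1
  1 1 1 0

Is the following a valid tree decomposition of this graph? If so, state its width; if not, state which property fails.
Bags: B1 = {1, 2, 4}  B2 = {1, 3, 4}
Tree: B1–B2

Checking the three conditions: (i) the bags cover all of {1, 2, 3, 4}; (ii) for each edge, some bag contains both endpoints; (iii) the bags containing any fixed vertex form a subtree. All hold, so the decomposition is valid with width 3 − 1 = 2.

Yes; width 2.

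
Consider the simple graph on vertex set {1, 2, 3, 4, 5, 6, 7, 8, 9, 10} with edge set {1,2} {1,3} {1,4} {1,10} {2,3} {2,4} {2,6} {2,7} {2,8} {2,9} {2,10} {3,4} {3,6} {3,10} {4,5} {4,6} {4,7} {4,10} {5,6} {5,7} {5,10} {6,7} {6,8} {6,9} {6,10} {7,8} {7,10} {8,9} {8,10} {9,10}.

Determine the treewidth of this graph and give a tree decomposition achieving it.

The largest bag has 5 vertices, giving width 4; this decomposition certifies tw(G) ≤ 4. For the lower bound, the 5 vertices {1, 2, 3, 4, 10} are pairwise adjacent, and any tree decomposition puts a clique entirely inside one bag — forcing width ≥ 4. The upper and lower bounds meet at 4, so that is the treewidth.

Treewidth 4.
Bags: B1 = {2, 6, 7, 8, 10}  B2 = {2, 4, 6, 7, 10}  B3 = {4, 5, 6, 7, 10}  B4 = {2, 6, 8, 9, 10}  B5 = {2, 3, 4, 6, 10}  B6 = {1, 2, 3, 4, 10}
Tree: B1–B2, B2–B3, B1–B4, B2–B5, B5–B6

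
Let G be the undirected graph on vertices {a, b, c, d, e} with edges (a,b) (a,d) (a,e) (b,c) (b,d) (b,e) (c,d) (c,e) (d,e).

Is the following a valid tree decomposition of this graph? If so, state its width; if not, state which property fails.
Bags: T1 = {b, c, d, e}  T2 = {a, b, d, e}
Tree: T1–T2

Every vertex of G appears in some bag (union = {a, b, c, d, e}); every edge is covered by a bag; and for each vertex v the set of bags containing v is connected in the bag tree. The decomposition is therefore valid. The largest bag has 4 vertices, so the width is 3.

Yes; width 3.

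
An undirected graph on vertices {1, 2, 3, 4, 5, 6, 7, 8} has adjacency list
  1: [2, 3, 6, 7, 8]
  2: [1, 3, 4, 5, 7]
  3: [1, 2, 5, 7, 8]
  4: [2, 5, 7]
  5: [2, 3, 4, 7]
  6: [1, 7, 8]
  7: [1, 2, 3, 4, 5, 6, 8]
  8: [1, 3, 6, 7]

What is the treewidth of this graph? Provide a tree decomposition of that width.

The largest bag has 4 vertices, giving width 3; this decomposition certifies tw(G) ≤ 3. On the other hand G contains the 4-clique {1, 3, 7, 8}. A clique must lie in a single bag of any decomposition, so no decomposition can have width below 3. The upper and lower bounds meet at 3, so that is the treewidth.

Treewidth 3.
One optimal decomposition is:
Bags: B1 = {1, 2, 3, 7}  B2 = {2, 3, 5, 7}  B3 = {2, 4, 5, 7}  B4 = {1, 3, 7, 8}  B5 = {1, 6, 7, 8}
Tree: B1–B2, B2–B3, B1–B4, B4–B5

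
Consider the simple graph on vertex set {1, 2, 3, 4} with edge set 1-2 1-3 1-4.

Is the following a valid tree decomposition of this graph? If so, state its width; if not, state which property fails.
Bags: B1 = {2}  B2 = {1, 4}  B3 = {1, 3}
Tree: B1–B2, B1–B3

A tree decomposition must satisfy three properties: every vertex lies in some bag; for every edge, both endpoints lie together in some bag; and for every vertex, the bags containing it form a connected subtree. Here edge (1,2) lies in no bag, so the decomposition is invalid.

No — edge (1,2) lies in no bag.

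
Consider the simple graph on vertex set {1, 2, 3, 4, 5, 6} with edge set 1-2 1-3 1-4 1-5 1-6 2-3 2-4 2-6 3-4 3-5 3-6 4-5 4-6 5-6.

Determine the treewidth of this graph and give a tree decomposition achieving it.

Each bag holds 5 vertices, so the decomposition has width 4, which upper-bounds the treewidth. On the other hand G contains the 5-clique {1, 2, 3, 4, 6}. A clique must lie in a single bag of any decomposition, so no decomposition can have width below 4. Hence tw(G) = 4 exactly.

Treewidth 4.
Bags: B1 = {1, 2, 3, 4, 6}  B2 = {1, 3, 4, 5, 6}
Tree: B1–B2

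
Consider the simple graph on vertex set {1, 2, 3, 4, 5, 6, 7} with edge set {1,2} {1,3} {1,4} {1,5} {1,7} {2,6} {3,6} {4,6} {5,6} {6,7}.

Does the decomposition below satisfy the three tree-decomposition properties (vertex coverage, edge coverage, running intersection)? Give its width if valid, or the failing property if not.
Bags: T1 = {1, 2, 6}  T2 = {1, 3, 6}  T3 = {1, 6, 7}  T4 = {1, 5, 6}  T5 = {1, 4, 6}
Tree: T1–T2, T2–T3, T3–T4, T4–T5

Yes; width 2.

Vertex coverage: the bags together contain {1, 2, 3, 4, 5, 6, 7}, the full vertex set. Edge coverage: each edge of G has both endpoints in at least one bag. Running intersection: for every vertex, the bags containing it form a connected subtree. All three properties hold, so this is a valid tree decomposition of width max|bag| − 1 = 2, and hence tw(G) ≤ 2.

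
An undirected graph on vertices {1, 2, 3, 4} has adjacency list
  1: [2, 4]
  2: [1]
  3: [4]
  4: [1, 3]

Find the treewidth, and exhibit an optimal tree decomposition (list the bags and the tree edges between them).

The largest bag has 2 vertices, giving width 1; this decomposition certifies tw(G) ≤ 1. Any graph with an edge has treewidth ≥ 1, and G has the edge 2–1. The upper and lower bounds meet at 1, so that is the treewidth.

Treewidth 1.
Bags: B1 = {1, 2}  B2 = {1, 4}  B3 = {3, 4}
Tree: B1–B2, B2–B3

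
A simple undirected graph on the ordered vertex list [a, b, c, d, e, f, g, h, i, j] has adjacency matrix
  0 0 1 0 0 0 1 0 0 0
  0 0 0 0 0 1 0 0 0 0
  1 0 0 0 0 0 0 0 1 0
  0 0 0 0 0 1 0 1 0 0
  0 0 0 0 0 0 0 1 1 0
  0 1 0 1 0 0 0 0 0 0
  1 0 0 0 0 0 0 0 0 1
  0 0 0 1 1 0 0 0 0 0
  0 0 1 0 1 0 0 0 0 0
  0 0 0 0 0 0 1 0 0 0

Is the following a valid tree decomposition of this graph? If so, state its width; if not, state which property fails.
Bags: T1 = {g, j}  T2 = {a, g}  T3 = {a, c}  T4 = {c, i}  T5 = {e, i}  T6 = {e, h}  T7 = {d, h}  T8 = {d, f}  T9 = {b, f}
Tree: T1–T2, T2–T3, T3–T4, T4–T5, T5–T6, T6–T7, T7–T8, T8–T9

Yes; width 1.

Vertex coverage: the bags together contain {a, b, c, d, e, f, g, h, i, j}, the full vertex set. Edge coverage: each edge of G has both endpoints in at least one bag. Running intersection: for every vertex, the bags containing it form a connected subtree. All three properties hold, so this is a valid tree decomposition of width max|bag| − 1 = 1, and hence tw(G) ≤ 1.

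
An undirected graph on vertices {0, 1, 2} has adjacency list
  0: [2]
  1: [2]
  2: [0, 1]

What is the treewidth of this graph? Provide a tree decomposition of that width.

Treewidth 1.
One such decomposition:
Bags: B1 = {0, 2}  B2 = {1, 2}
Tree: B1–B2

Every bag has size at most 2, so the width is 2 − 1 = 1 and tw(G) ≤ 1. Since G has at least one edge (e.g. 0–2), it is not an edgeless graph, so tw(G) ≥ 1. Combining the bounds, tw(G) = 1.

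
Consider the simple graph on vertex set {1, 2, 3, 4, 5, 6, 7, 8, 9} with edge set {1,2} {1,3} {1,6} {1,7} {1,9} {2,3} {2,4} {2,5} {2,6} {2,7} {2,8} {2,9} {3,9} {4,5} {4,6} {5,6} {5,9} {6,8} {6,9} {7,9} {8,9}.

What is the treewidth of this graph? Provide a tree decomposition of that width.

Each bag holds 4 vertices, so the decomposition has width 3, which upper-bounds the treewidth. Conversely, {2, 6, 8, 9} is a clique of size 4, and the vertices of any clique must share a bag in every tree decomposition; so some bag has ≥ 4 vertices and tw(G) ≥ 3. Therefore the treewidth is 3.

Treewidth 3.
One such decomposition:
Bags: B1 = {1, 2, 6, 9}  B2 = {1, 2, 3, 9}  B3 = {1, 2, 7, 9}  B4 = {2, 5, 6, 9}  B5 = {2, 6, 8, 9}  B6 = {2, 4, 5, 6}
Tree: B1–B2, B1–B3, B1–B4, B4–B5, B4–B6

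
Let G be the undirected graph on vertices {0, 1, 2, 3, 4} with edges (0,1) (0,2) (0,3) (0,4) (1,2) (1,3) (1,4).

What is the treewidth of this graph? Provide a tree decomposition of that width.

The largest bag has 3 vertices, giving width 2; this decomposition certifies tw(G) ≤ 2. Conversely, {0, 1, 2} is a clique of size 3, and the vertices of any clique must share a bag in every tree decomposition; so some bag has ≥ 3 vertices and tw(G) ≥ 2. The upper and lower bounds meet at 2, so that is the treewidth.

Treewidth 2.
Bags: B1 = {0, 1, 2}  B2 = {0, 1, 4}  B3 = {0, 1, 3}
Tree: B1–B2, B1–B3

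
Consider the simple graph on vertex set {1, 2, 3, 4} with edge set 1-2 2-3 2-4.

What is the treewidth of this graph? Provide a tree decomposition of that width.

Each bag holds 2 vertices, so the decomposition has width 1, which upper-bounds the treewidth. Since G has at least one edge (e.g. 2–1), it is not an edgeless graph, so tw(G) ≥ 1. Combining the bounds, tw(G) = 1.

Treewidth 1.
Bags: B1 = {1, 2}  B2 = {2, 4}  B3 = {2, 3}
Tree: B1–B2, B2–B3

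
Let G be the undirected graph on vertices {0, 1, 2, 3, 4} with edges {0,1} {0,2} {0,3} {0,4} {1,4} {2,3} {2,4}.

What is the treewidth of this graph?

2

A width-2 tree decomposition is:
Bags: B1 = {0, 2, 4}  B2 = {0, 1, 4}  B3 = {0, 2, 3}
Tree: B1–B2, B1–B3
The largest bag has 3 vertices, giving width 2; this decomposition certifies tw(G) ≤ 2. For the lower bound, the 3 vertices {0, 1, 4} are pairwise adjacent, and any tree decomposition puts a clique entirely inside one bag — forcing width ≥ 2. Therefore the treewidth is 2.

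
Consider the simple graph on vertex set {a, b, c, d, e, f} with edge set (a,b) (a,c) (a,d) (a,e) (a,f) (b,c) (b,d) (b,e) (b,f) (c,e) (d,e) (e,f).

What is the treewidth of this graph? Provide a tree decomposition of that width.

The largest bag has 4 vertices, giving width 3; this decomposition certifies tw(G) ≤ 3. On the other hand G contains the 4-clique {a, b, d, e}. A clique must lie in a single bag of any decomposition, so no decomposition can have width below 3. Combining the bounds, tw(G) = 3.

Treewidth 3.
One such decomposition:
Bags: B1 = {a, b, d, e}  B2 = {a, b, e, f}  B3 = {a, b, c, e}
Tree: B1–B2, B2–B3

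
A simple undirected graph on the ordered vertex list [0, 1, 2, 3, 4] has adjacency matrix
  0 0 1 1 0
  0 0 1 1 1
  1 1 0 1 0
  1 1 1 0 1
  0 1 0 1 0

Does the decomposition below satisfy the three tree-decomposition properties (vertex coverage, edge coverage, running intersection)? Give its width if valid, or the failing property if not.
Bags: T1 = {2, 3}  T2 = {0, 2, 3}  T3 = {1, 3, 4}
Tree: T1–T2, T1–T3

No — edge (1,2) lies in no bag.

A tree decomposition must satisfy three properties: every vertex lies in some bag; for every edge, both endpoints lie together in some bag; and for every vertex, the bags containing it form a connected subtree. Here edge (1,2) lies in no bag, so the decomposition is invalid.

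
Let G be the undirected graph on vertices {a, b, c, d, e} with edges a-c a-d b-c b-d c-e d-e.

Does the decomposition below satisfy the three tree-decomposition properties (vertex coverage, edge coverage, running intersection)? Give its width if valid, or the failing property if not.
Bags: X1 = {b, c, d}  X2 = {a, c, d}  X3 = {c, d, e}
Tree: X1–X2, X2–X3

Yes; width 2.

Checking the three conditions: (i) the bags cover all of {a, b, c, d, e}; (ii) for each edge, some bag contains both endpoints; (iii) the bags containing any fixed vertex form a subtree. All hold, so the decomposition is valid with width 3 − 1 = 2.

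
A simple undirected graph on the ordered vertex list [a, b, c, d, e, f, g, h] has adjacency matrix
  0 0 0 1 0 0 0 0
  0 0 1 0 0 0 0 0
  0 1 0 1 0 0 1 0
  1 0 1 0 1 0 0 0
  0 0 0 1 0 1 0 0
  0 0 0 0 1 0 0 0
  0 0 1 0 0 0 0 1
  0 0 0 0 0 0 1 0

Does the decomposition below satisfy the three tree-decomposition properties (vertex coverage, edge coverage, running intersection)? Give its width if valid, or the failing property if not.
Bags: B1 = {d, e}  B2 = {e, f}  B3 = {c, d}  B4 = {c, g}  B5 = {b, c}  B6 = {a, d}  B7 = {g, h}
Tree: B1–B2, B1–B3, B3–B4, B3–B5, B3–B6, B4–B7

Vertex coverage: the bags together contain {a, b, c, d, e, f, g, h}, the full vertex set. Edge coverage: each edge of G has both endpoints in at least one bag. Running intersection: for every vertex, the bags containing it form a connected subtree. All three properties hold, so this is a valid tree decomposition of width max|bag| − 1 = 1, and hence tw(G) ≤ 1.

Yes; width 1.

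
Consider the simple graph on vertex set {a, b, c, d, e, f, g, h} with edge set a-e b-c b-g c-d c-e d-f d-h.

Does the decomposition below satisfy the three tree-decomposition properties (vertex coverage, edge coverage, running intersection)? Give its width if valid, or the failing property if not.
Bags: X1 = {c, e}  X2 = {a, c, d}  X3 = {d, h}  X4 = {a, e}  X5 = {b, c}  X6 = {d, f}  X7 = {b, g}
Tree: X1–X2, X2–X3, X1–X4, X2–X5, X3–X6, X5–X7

No — bags containing vertex a are not connected in the tree.

A tree decomposition must satisfy three properties: every vertex lies in some bag; for every edge, both endpoints lie together in some bag; and for every vertex, the bags containing it form a connected subtree. Here bags containing vertex a are not connected in the tree, so the decomposition is invalid.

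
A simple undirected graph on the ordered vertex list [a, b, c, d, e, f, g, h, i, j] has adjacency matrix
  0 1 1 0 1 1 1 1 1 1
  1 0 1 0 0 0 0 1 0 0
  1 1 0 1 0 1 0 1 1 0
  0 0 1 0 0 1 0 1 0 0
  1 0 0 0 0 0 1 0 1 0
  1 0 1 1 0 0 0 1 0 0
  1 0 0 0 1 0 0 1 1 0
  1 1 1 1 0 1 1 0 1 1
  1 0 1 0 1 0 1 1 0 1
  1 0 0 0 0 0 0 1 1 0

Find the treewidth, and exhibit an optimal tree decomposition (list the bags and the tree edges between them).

Every bag has size at most 4, so the width is 4 − 1 = 3 and tw(G) ≤ 3. For the lower bound, the 4 vertices {a, e, g, i} are pairwise adjacent, and any tree decomposition puts a clique entirely inside one bag — forcing width ≥ 3. The upper and lower bounds meet at 3, so that is the treewidth.

Treewidth 3.
One such decomposition:
Bags: B1 = {a, c, h, i}  B2 = {a, g, h, i}  B3 = {a, b, c, h}  B4 = {a, c, f, h}  B5 = {a, e, g, i}  B6 = {a, h, i, j}  B7 = {c, d, f, h}
Tree: B1–B2, B1–B3, B1–B4, B2–B5, B2–B6, B4–B7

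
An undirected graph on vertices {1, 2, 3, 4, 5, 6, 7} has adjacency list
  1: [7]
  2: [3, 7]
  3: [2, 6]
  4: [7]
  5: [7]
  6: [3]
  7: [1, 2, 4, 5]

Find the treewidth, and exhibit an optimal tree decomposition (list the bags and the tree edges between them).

Every bag has size at most 2, so the width is 2 − 1 = 1 and tw(G) ≤ 1. Since G has at least one edge (e.g. 7–1), it is not an edgeless graph, so tw(G) ≥ 1. The upper and lower bounds meet at 1, so that is the treewidth.

Treewidth 1.
Bags: B1 = {1, 7}  B2 = {5, 7}  B3 = {2, 7}  B4 = {4, 7}  B5 = {2, 3}  B6 = {3, 6}
Tree: B1–B2, B1–B3, B2–B4, B3–B5, B5–B6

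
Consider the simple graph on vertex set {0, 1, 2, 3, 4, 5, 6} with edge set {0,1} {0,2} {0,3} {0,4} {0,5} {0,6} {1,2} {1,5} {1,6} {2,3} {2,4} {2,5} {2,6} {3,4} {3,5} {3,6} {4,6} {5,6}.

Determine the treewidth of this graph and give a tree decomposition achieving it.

The largest bag has 5 vertices, giving width 4; this decomposition certifies tw(G) ≤ 4. On the other hand G contains the 5-clique {0, 1, 2, 5, 6}. A clique must lie in a single bag of any decomposition, so no decomposition can have width below 4. Hence tw(G) = 4 exactly.

Treewidth 4.
Bags: B1 = {0, 2, 3, 4, 6}  B2 = {0, 2, 3, 5, 6}  B3 = {0, 1, 2, 5, 6}
Tree: B1–B2, B2–B3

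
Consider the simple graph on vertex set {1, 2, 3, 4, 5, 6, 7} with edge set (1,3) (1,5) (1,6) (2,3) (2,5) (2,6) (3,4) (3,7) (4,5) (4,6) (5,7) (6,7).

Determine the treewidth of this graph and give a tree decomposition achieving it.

Every bag has size at most 4, so the width is 4 − 1 = 3 and tw(G) ≤ 3. For the lower bound: the 4 vertex sets {2,6}, {1,5}, {3}, {4} are disjoint, each induces a connected subgraph, and every pair is joined by at least one edge of G. Contracting each set to a single vertex therefore yields K_{4} as a minor, and since treewidth is minor-monotone, tw(G) ≥ tw(K_{4}) = 3. Therefore the treewidth is 3.

Treewidth 3.
Bags: B1 = {2, 3, 5, 6}  B2 = {1, 3, 5, 6}  B3 = {3, 4, 5, 6}  B4 = {3, 5, 6, 7}
Tree: B1–B2, B2–B3, B3–B4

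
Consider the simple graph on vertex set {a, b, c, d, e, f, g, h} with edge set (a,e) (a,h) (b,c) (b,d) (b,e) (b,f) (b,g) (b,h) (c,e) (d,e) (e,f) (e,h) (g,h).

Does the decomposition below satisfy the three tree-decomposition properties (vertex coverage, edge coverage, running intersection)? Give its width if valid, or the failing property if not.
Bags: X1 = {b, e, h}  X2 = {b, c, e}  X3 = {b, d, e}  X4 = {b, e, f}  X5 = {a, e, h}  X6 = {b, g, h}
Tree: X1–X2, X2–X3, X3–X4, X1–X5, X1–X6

Vertex coverage: the bags together contain {a, b, c, d, e, f, g, h}, the full vertex set. Edge coverage: each edge of G has both endpoints in at least one bag. Running intersection: for every vertex, the bags containing it form a connected subtree. All three properties hold, so this is a valid tree decomposition of width max|bag| − 1 = 2, and hence tw(G) ≤ 2.

Yes; width 2.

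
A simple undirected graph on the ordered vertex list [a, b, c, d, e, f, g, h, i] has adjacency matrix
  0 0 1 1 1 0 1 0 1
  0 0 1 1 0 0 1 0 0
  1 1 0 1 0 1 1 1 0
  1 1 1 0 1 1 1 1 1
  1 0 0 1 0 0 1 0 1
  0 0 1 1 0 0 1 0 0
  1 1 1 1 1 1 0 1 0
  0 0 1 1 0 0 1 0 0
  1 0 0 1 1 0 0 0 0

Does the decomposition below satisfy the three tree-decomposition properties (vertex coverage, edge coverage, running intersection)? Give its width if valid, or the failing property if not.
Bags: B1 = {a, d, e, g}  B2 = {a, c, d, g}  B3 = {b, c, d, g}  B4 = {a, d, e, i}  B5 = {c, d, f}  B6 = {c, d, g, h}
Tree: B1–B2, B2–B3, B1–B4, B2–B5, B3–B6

No — edge (g,f) lies in no bag.

A tree decomposition must satisfy three properties: every vertex lies in some bag; for every edge, both endpoints lie together in some bag; and for every vertex, the bags containing it form a connected subtree. Here edge (g,f) lies in no bag, so the decomposition is invalid.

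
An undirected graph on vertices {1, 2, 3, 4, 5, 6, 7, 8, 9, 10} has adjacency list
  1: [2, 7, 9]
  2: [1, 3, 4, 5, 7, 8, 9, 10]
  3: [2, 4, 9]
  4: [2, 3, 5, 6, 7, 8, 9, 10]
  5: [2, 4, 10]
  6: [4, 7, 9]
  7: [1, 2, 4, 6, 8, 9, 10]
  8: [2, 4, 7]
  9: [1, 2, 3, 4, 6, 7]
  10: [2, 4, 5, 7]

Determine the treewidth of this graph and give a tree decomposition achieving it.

Treewidth 3.
One optimal decomposition is:
Bags: B1 = {2, 4, 7, 9}  B2 = {2, 4, 7, 8}  B3 = {2, 4, 7, 10}  B4 = {1, 2, 7, 9}  B5 = {2, 3, 4, 9}  B6 = {4, 6, 7, 9}  B7 = {2, 4, 5, 10}
Tree: B1–B2, B1–B3, B1–B4, B1–B5, B1–B6, B3–B7

The largest bag has 4 vertices, giving width 3; this decomposition certifies tw(G) ≤ 3. On the other hand G contains the 4-clique {1, 2, 7, 9}. A clique must lie in a single bag of any decomposition, so no decomposition can have width below 3. Therefore the treewidth is 3.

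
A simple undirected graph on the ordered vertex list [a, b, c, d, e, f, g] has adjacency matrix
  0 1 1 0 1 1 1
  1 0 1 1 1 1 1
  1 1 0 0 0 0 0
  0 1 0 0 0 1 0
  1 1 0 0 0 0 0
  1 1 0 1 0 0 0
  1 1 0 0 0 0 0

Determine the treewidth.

2

A width-2 tree decomposition is:
Bags: B1 = {a, b, g}  B2 = {a, b, c}  B3 = {a, b, f}  B4 = {b, d, f}  B5 = {a, b, e}
Tree: B1–B2, B1–B3, B3–B4, B1–B5
Each bag holds 3 vertices, so the decomposition has width 2, which upper-bounds the treewidth. Conversely, {b, d, f} is a clique of size 3, and the vertices of any clique must share a bag in every tree decomposition; so some bag has ≥ 3 vertices and tw(G) ≥ 2. Hence tw(G) = 2 exactly.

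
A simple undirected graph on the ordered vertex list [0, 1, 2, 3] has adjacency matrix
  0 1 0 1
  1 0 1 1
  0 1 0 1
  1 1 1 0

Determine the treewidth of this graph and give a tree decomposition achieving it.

Treewidth 2.
Bags: B1 = {1, 2, 3}  B2 = {0, 1, 3}
Tree: B1–B2

The largest bag has 3 vertices, giving width 2; this decomposition certifies tw(G) ≤ 2. On the other hand G contains the 3-clique {0, 1, 3}. A clique must lie in a single bag of any decomposition, so no decomposition can have width below 2. Combining the bounds, tw(G) = 2.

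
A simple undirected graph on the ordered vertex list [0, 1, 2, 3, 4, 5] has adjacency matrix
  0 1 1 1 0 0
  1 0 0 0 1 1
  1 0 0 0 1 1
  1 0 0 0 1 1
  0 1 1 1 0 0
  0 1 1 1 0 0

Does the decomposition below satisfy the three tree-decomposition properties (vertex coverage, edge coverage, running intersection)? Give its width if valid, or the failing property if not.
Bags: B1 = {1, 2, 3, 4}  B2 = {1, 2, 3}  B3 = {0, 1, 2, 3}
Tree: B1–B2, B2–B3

A tree decomposition must satisfy three properties: every vertex lies in some bag; for every edge, both endpoints lie together in some bag; and for every vertex, the bags containing it form a connected subtree. Here vertex 5 appears in no bag, so the decomposition is invalid.

No — vertex 5 appears in no bag.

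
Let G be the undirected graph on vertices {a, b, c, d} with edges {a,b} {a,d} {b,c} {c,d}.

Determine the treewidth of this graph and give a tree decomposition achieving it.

Each bag holds 3 vertices, so the decomposition has width 2, which upper-bounds the treewidth. For the lower bound, G contains the cycle c–d–a–b–c, so G is not a forest; only forests have treewidth ≤ 1, hence tw(G) ≥ 2. Therefore the treewidth is 2.

Treewidth 2.
Bags: B1 = {a, c, d}  B2 = {a, b, c}
Tree: B1–B2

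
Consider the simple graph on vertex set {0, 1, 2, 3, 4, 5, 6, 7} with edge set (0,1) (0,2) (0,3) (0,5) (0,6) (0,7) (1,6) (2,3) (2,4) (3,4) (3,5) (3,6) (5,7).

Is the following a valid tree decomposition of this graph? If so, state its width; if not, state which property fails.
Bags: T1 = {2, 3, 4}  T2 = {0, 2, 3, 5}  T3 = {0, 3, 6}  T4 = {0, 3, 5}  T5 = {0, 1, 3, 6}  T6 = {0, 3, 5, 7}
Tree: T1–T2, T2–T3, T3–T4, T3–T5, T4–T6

A tree decomposition must satisfy three properties: every vertex lies in some bag; for every edge, both endpoints lie together in some bag; and for every vertex, the bags containing it form a connected subtree. Here bags containing vertex 5 are not connected in the tree, so the decomposition is invalid.

No — bags containing vertex 5 are not connected in the tree.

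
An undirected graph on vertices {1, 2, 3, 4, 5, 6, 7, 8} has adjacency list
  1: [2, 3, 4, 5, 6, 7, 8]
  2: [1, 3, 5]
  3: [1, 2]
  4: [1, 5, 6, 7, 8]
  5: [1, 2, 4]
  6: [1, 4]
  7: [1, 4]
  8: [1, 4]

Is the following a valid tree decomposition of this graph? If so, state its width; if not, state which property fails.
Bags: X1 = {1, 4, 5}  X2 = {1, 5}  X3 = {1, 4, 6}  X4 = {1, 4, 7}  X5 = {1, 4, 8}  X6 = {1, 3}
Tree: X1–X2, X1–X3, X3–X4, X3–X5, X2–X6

A tree decomposition must satisfy three properties: every vertex lies in some bag; for every edge, both endpoints lie together in some bag; and for every vertex, the bags containing it form a connected subtree. Here vertex 2 appears in no bag, so the decomposition is invalid.

No — vertex 2 appears in no bag.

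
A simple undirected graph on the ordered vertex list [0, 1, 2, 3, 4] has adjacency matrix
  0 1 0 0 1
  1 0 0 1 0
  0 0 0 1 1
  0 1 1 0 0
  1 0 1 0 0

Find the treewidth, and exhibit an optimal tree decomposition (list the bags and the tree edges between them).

Every bag has size at most 3, so the width is 3 − 1 = 2 and tw(G) ≤ 2. Since 0–4–2–3–1–0 is a cycle in G, G is not acyclic. Forests are exactly the graphs of treewidth ≤ 1, so tw(G) ≥ 2. Hence tw(G) = 2 exactly.

Treewidth 2.
One optimal decomposition is:
Bags: B1 = {0, 2, 4}  B2 = {0, 2, 3}  B3 = {0, 1, 3}
Tree: B1–B2, B2–B3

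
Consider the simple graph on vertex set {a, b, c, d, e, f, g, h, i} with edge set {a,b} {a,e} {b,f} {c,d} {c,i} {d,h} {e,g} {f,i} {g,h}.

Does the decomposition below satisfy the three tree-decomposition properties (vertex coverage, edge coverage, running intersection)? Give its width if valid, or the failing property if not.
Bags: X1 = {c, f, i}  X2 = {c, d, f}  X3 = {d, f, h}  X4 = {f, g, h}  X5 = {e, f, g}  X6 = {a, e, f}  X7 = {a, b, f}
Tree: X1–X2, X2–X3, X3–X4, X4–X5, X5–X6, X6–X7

Vertex coverage: the bags together contain {a, b, c, d, e, f, g, h, i}, the full vertex set. Edge coverage: each edge of G has both endpoints in at least one bag. Running intersection: for every vertex, the bags containing it form a connected subtree. All three properties hold, so this is a valid tree decomposition of width max|bag| − 1 = 2, and hence tw(G) ≤ 2.

Yes; width 2.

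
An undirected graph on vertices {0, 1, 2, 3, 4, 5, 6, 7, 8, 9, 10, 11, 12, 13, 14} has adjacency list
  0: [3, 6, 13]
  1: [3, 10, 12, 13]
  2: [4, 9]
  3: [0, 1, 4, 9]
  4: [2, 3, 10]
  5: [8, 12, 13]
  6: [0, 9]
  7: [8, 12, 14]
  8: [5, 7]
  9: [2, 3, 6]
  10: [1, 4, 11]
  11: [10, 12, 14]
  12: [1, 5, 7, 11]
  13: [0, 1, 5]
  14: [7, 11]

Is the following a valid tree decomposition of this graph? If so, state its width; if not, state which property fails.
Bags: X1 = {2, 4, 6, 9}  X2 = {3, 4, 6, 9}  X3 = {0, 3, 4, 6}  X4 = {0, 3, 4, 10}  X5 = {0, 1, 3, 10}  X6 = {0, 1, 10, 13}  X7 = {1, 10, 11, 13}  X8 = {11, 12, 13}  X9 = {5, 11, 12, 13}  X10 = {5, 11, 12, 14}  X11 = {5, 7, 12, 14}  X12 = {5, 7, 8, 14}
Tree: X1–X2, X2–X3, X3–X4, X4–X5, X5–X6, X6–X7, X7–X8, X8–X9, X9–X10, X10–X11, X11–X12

No — edge (1,12) lies in no bag.

A tree decomposition must satisfy three properties: every vertex lies in some bag; for every edge, both endpoints lie together in some bag; and for every vertex, the bags containing it form a connected subtree. Here edge (1,12) lies in no bag, so the decomposition is invalid.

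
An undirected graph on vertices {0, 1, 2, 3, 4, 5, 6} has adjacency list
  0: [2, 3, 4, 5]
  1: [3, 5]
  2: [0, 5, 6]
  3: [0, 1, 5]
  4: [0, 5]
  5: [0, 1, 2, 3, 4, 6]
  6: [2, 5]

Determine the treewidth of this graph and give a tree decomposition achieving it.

The largest bag has 3 vertices, giving width 2; this decomposition certifies tw(G) ≤ 2. For the lower bound, the 3 vertices {0, 2, 5} are pairwise adjacent, and any tree decomposition puts a clique entirely inside one bag — forcing width ≥ 2. Therefore the treewidth is 2.

Treewidth 2.
Bags: B1 = {0, 3, 5}  B2 = {0, 4, 5}  B3 = {0, 2, 5}  B4 = {2, 5, 6}  B5 = {1, 3, 5}
Tree: B1–B2, B1–B3, B3–B4, B1–B5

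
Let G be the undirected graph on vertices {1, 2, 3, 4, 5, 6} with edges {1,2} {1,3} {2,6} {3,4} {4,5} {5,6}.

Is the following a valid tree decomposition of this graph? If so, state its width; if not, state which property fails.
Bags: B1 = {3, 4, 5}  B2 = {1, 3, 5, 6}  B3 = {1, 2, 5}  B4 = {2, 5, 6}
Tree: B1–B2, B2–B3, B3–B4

No — bags containing vertex 6 are not connected in the tree.

A tree decomposition must satisfy three properties: every vertex lies in some bag; for every edge, both endpoints lie together in some bag; and for every vertex, the bags containing it form a connected subtree. Here bags containing vertex 6 are not connected in the tree, so the decomposition is invalid.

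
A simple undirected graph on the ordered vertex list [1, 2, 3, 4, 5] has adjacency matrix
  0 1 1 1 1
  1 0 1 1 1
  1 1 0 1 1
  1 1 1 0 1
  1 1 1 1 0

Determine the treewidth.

A width-4 tree decomposition is:
Bags: B1 = {1, 2, 3, 4, 5}
Tree: (single bag)
A single bag containing all 5 vertices is trivially a valid decomposition of width 4. On the other hand G contains the 5-clique {1, 2, 3, 4, 5}. A clique must lie in a single bag of any decomposition, so no decomposition can have width below 4. The upper and lower bounds meet at 4, so that is the treewidth.

4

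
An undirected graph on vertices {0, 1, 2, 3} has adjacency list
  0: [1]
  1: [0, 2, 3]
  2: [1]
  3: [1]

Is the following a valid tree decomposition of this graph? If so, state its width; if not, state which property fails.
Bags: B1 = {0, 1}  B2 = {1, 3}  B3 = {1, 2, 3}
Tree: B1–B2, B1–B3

No — bags containing vertex 3 are not connected in the tree.

A tree decomposition must satisfy three properties: every vertex lies in some bag; for every edge, both endpoints lie together in some bag; and for every vertex, the bags containing it form a connected subtree. Here bags containing vertex 3 are not connected in the tree, so the decomposition is invalid.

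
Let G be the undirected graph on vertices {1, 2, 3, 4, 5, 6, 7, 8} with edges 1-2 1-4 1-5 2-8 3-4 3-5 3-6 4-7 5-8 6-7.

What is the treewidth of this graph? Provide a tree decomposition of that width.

Each bag holds 3 vertices, so the decomposition has width 2, which upper-bounds the treewidth. For the lower bound, G contains the cycle 7–6–3–4–7, so G is not a forest; only forests have treewidth ≤ 1, hence tw(G) ≥ 2. The upper and lower bounds meet at 2, so that is the treewidth.

Treewidth 2.
One such decomposition:
Bags: B1 = {4, 6, 7}  B2 = {3, 4, 6}  B3 = {1, 3, 4}  B4 = {1, 3, 5}  B5 = {1, 2, 5}  B6 = {2, 5, 8}
Tree: B1–B2, B2–B3, B3–B4, B4–B5, B5–B6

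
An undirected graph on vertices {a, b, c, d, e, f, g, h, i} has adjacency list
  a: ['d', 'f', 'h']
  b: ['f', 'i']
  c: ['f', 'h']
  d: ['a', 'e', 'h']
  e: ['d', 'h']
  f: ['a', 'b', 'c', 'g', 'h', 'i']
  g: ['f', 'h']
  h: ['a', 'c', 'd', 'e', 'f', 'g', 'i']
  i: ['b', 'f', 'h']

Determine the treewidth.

2

A width-2 tree decomposition is:
Bags: B1 = {a, f, h}  B2 = {a, d, h}  B3 = {f, h, i}  B4 = {f, g, h}  B5 = {b, f, i}  B6 = {d, e, h}  B7 = {c, f, h}
Tree: B1–B2, B1–B3, B1–B4, B3–B5, B2–B6, B3–B7
Each bag holds 3 vertices, so the decomposition has width 2, which upper-bounds the treewidth. Conversely, {d, e, h} is a clique of size 3, and the vertices of any clique must share a bag in every tree decomposition; so some bag has ≥ 3 vertices and tw(G) ≥ 2. Combining the bounds, tw(G) = 2.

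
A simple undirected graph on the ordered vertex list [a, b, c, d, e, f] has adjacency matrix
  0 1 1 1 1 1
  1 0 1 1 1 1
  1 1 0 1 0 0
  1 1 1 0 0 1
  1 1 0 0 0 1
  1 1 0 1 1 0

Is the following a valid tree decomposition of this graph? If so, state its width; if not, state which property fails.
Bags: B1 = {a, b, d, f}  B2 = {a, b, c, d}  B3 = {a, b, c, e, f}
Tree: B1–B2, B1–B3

No — bags containing vertex c are not connected in the tree.

A tree decomposition must satisfy three properties: every vertex lies in some bag; for every edge, both endpoints lie together in some bag; and for every vertex, the bags containing it form a connected subtree. Here bags containing vertex c are not connected in the tree, so the decomposition is invalid.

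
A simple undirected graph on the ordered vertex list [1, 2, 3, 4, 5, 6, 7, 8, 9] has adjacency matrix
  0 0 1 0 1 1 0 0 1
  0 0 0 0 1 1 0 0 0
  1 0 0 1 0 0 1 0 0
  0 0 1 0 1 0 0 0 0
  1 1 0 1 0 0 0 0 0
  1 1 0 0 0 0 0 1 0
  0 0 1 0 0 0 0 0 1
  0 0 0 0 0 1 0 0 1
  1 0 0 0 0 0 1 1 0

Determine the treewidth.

A width-3 tree decomposition is:
Bags: B1 = {2, 4, 5, 6}  B2 = {1, 4, 5, 6}  B3 = {1, 3, 4, 6}  B4 = {1, 3, 6, 8}  B5 = {1, 3, 8, 9}  B6 = {3, 7, 8, 9}
Tree: B1–B2, B2–B3, B3–B4, B4–B5, B5–B6
Each bag holds 4 vertices, so the decomposition has width 3, which upper-bounds the treewidth. For the lower bound: the 4 vertex sets {2,4,5}, {6}, {1}, {3,7,8,9} are disjoint, each induces a connected subgraph, and every pair is joined by at least one edge of G. Contracting each set to a single vertex therefore yields K_{4} as a minor, and since treewidth is minor-monotone, tw(G) ≥ tw(K_{4}) = 3. Therefore the treewidth is 3.

3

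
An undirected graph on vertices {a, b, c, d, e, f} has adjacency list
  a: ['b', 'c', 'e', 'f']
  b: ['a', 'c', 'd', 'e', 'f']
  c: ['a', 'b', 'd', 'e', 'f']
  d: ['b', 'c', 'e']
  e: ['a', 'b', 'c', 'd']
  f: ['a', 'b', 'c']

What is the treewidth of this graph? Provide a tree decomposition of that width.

Treewidth 3.
One optimal decomposition is:
Bags: B1 = {a, b, c, e}  B2 = {b, c, d, e}  B3 = {a, b, c, f}
Tree: B1–B2, B1–B3

Each bag holds 4 vertices, so the decomposition has width 3, which upper-bounds the treewidth. On the other hand G contains the 4-clique {b, c, d, e}. A clique must lie in a single bag of any decomposition, so no decomposition can have width below 3. Combining the bounds, tw(G) = 3.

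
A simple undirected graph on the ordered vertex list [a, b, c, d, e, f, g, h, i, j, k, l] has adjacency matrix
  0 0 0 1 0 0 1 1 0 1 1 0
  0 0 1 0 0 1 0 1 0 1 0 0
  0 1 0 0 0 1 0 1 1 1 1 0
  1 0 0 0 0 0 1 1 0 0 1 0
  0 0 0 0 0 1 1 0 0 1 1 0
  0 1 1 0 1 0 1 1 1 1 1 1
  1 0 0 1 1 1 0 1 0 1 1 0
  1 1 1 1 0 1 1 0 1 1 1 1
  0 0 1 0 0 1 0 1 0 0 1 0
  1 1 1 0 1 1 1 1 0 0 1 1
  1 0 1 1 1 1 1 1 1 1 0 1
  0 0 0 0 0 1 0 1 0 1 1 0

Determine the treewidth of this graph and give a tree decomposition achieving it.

Treewidth 4.
One optimal decomposition is:
Bags: B1 = {c, f, h, j, k}  B2 = {f, g, h, j, k}  B3 = {a, g, h, j, k}  B4 = {e, f, g, j, k}  B5 = {c, f, h, i, k}  B6 = {b, c, f, h, j}  B7 = {f, h, j, k, l}  B8 = {a, d, g, h, k}
Tree: B1–B2, B2–B3, B2–B4, B1–B5, B1–B6, B1–B7, B3–B8

The largest bag has 5 vertices, giving width 4; this decomposition certifies tw(G) ≤ 4. For the lower bound, the 5 vertices {e, f, g, j, k} are pairwise adjacent, and any tree decomposition puts a clique entirely inside one bag — forcing width ≥ 4. The upper and lower bounds meet at 4, so that is the treewidth.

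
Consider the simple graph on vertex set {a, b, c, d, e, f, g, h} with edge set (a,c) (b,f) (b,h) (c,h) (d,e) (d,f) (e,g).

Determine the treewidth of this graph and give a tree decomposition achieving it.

Treewidth 1.
One such decomposition:
Bags: B1 = {a, c}  B2 = {c, h}  B3 = {b, h}  B4 = {b, f}  B5 = {d, f}  B6 = {d, e}  B7 = {e, g}
Tree: B1–B2, B2–B3, B3–B4, B4–B5, B5–B6, B6–B7

Every bag has size at most 2, so the width is 2 − 1 = 1 and tw(G) ≤ 1. Since G has at least one edge (e.g. a–c), it is not an edgeless graph, so tw(G) ≥ 1. Therefore the treewidth is 1.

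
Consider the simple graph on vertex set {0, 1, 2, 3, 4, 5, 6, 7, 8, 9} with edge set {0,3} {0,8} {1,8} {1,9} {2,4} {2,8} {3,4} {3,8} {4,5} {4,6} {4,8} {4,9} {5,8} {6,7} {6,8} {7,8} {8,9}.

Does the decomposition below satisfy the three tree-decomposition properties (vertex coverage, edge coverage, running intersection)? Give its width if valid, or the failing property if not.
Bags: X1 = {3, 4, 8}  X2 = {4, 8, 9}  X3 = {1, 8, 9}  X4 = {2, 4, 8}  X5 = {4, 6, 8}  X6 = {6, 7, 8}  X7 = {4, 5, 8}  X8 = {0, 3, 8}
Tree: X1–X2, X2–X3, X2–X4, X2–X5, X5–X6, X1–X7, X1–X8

Every vertex of G appears in some bag (union = {0, 1, 2, 3, 4, 5, 6, 7, 8, 9}); every edge is covered by a bag; and for each vertex v the set of bags containing v is connected in the bag tree. The decomposition is therefore valid. The largest bag has 3 vertices, so the width is 2.

Yes; width 2.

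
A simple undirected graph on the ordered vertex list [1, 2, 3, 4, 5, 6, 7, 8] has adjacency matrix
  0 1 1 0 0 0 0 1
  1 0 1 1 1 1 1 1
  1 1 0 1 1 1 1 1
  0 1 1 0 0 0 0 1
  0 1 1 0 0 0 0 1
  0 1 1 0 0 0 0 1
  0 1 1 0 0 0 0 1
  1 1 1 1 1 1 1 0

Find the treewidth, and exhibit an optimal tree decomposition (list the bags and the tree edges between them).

Treewidth 3.
Bags: B1 = {2, 3, 7, 8}  B2 = {2, 3, 4, 8}  B3 = {2, 3, 6, 8}  B4 = {2, 3, 5, 8}  B5 = {1, 2, 3, 8}
Tree: B1–B2, B2–B3, B2–B4, B3–B5

Each bag holds 4 vertices, so the decomposition has width 3, which upper-bounds the treewidth. For the lower bound, the 4 vertices {1, 2, 3, 8} are pairwise adjacent, and any tree decomposition puts a clique entirely inside one bag — forcing width ≥ 3. Combining the bounds, tw(G) = 3.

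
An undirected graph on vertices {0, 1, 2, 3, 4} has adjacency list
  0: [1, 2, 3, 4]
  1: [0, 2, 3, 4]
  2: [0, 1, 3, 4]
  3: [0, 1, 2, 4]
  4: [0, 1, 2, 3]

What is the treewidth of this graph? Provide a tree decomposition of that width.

A single bag containing all 5 vertices is trivially a valid decomposition of width 4. On the other hand G contains the 5-clique {0, 1, 2, 3, 4}. A clique must lie in a single bag of any decomposition, so no decomposition can have width below 4. Therefore the treewidth is 4.

Treewidth 4.
One such decomposition:
Bags: B1 = {0, 1, 2, 3, 4}
Tree: (single bag)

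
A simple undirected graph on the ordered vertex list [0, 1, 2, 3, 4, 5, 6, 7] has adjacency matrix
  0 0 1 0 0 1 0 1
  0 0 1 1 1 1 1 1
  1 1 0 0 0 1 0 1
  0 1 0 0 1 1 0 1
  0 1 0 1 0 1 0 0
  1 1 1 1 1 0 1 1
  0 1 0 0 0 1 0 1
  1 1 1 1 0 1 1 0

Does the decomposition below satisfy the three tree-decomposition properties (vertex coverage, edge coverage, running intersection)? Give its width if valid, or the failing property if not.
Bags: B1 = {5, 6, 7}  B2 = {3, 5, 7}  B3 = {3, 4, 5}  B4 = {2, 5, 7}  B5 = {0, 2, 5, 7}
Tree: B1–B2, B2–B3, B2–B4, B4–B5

A tree decomposition must satisfy three properties: every vertex lies in some bag; for every edge, both endpoints lie together in some bag; and for every vertex, the bags containing it form a connected subtree. Here vertex 1 appears in no bag, so the decomposition is invalid.

No — vertex 1 appears in no bag.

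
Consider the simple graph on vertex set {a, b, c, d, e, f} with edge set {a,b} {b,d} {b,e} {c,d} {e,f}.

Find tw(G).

A width-1 tree decomposition is:
Bags: B1 = {a, b}  B2 = {b, d}  B3 = {b, e}  B4 = {e, f}  B5 = {c, d}
Tree: B1–B2, B2–B3, B3–B4, B2–B5
The largest bag has 2 vertices, giving width 1; this decomposition certifies tw(G) ≤ 1. Any graph with an edge has treewidth ≥ 1, and G has the edge a–b. Combining the bounds, tw(G) = 1.

1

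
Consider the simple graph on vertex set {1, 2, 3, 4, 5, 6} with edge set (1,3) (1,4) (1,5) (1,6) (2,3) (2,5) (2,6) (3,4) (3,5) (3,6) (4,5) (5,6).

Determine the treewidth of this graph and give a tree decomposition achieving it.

Treewidth 3.
One such decomposition:
Bags: B1 = {2, 3, 5, 6}  B2 = {1, 3, 5, 6}  B3 = {1, 3, 4, 5}
Tree: B1–B2, B2–B3

The largest bag has 4 vertices, giving width 3; this decomposition certifies tw(G) ≤ 3. For the lower bound, the 4 vertices {1, 3, 4, 5} are pairwise adjacent, and any tree decomposition puts a clique entirely inside one bag — forcing width ≥ 3. The upper and lower bounds meet at 3, so that is the treewidth.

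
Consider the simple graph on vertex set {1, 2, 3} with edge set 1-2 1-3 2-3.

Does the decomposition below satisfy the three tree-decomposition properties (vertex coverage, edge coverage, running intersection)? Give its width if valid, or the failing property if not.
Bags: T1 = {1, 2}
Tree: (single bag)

A tree decomposition must satisfy three properties: every vertex lies in some bag; for every edge, both endpoints lie together in some bag; and for every vertex, the bags containing it form a connected subtree. Here vertex 3 appears in no bag, so the decomposition is invalid.

No — vertex 3 appears in no bag.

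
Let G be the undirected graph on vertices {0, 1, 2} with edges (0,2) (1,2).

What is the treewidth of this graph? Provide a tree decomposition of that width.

Treewidth 1.
Bags: B1 = {1, 2}  B2 = {0, 2}
Tree: B1–B2

Every bag has size at most 2, so the width is 2 − 1 = 1 and tw(G) ≤ 1. G has an edge, so its treewidth is at least 1. Hence tw(G) = 1 exactly.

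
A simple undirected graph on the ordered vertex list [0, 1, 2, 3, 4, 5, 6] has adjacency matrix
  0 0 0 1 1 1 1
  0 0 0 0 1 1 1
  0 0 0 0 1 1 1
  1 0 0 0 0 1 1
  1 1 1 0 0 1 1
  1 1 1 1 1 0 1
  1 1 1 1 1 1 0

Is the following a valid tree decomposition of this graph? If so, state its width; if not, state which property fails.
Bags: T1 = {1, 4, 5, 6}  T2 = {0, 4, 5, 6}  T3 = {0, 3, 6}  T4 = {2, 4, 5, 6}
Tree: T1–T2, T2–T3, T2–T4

A tree decomposition must satisfy three properties: every vertex lies in some bag; for every edge, both endpoints lie together in some bag; and for every vertex, the bags containing it form a connected subtree. Here edge (5,3) lies in no bag, so the decomposition is invalid.

No — edge (5,3) lies in no bag.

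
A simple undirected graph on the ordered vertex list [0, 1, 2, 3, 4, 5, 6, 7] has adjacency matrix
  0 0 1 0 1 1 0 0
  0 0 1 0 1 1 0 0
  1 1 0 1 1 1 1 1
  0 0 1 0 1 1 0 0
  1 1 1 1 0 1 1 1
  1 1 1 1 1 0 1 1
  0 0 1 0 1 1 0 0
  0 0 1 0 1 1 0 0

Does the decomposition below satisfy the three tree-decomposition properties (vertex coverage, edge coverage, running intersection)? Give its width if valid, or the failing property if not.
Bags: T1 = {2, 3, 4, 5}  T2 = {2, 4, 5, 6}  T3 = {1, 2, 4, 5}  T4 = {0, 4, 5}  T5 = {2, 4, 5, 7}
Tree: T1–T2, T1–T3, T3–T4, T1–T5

A tree decomposition must satisfy three properties: every vertex lies in some bag; for every edge, both endpoints lie together in some bag; and for every vertex, the bags containing it form a connected subtree. Here edge (2,0) lies in no bag, so the decomposition is invalid.

No — edge (2,0) lies in no bag.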